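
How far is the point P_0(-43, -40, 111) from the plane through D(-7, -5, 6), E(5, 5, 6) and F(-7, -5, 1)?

DE = (12, 10, 0) and DF = (0, 0, -5), so a normal is n = DE × DF = (-50, 60, 0).
n = (-50, 60, 0); n·P − 50 = -300; |n| = 10√61; distance = 300/(10√61) = 30/√61.

30√61/61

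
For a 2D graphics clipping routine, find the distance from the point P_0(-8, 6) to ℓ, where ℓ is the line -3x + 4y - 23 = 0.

5

The normal to the line is n = (-3, 4) with |n| = 5.
|n·P_0 − 23| = |48 − 23| = 25, so the distance is 25/5 = 5.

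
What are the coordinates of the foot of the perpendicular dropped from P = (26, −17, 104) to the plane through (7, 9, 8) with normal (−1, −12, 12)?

(31, 43, 44)

The perpendicular from P has direction n = (−1, −12, 12): r = (26, −17, 104) + μ(−1, −12, 12).
Substitute into the plane: n·(P + μn) = -19 gives 1426 + 289μ = -19, so μ = -5.
Foot = (26, −17, 104) + (-5)·(−1, −12, 12) = (31, 43, 44).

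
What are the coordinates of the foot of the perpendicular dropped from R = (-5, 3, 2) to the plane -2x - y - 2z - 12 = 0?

n = (-2, -1, -2), |n|² = 9, and n·R − 12 = -9.
t = -9/9 = -1, so the foot is R − t·n = (-5, 3, 2) − (-1)·(-2, -1, -2) = (-7, 2, 0).

(-7, 2, 0)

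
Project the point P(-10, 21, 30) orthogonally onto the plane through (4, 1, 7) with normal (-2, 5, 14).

(-6, 11, 2)

n = (-2, 5, 14), |n|² = 225, and n·P − 95 = 450.
t = 450/225 = 2, so the foot is P − t·n = (-10, 21, 30) − 2·(-2, 5, 14) = (-6, 11, 2).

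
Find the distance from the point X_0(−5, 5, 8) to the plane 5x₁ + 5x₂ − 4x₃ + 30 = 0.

√66/33

Normal vector n = (5, 5, −4), and n·(−5, 5, 8) − (−30) = −2.
|n| = √(25 + 25 + 16) = √66, so the distance is |-2|/√66 = √66/33.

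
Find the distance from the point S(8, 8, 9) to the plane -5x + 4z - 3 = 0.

Normal vector n = (-5, 0, 4), and n·(8, 8, 9) - 3 = -7.
|n| = √(25 + 0 + 16) = √41, so the distance is |-7|/√41 = 7/√41.

7√41/41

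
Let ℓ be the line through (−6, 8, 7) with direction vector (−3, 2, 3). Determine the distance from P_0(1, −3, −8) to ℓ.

Direction vector d = (−3, 2, 3).
AP = (7, −11, −15); AP·d = -88, |AP|² = 395, |d|² = 22.
distance² = |AP|² − (AP·d)²/|d|² = 395 − 7744/22 = 43, so the distance is √43.

√43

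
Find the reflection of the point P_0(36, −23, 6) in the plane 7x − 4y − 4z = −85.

n = (7, −4, −4), |n|² = 81, n·P_0 − (-85) = 405, so t = 405/81 = 5.
Foot F = P_0 − 5·n = (1, −3, 26); the reflection is 2F − P_0 = (−34, 17, 46).

(-34, 17, 46)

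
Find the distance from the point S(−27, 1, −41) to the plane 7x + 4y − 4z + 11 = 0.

Normal vector n = (7, 4, −4), and n·(−27, 1, −41) − (−11) = −10.
|n| = √(49 + 16 + 16) = 9, so the distance is |-10|/9 = 10/9.

10/9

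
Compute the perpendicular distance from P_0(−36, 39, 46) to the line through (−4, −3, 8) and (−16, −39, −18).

A direction vector is d = (−12, −36, −26).
AP = (−32, 42, 38); AP·d = -2116, |AP|² = 4232, |d|² = 2116.
distance² = |AP|² − (AP·d)²/|d|² = 4232 − 4477456/2116 = 2116, so the distance is 46.

46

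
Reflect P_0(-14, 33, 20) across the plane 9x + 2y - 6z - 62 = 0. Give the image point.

(22, 41, -4)

n = (9, 2, -6), |n|² = 121, n·P_0 − 62 = -242, so t = -242/121 = -2.
Foot F = P_0 − (-2)·n = (4, 37, 8); the reflection is 2F − P_0 = (22, 41, -4).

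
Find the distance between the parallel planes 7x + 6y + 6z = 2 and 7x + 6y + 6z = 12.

Both planes have normal n = (7, 6, 6), |n| = 11. Any point on the first plane is at distance |12 − 2|/|n| = 10/11 from the second.

10/11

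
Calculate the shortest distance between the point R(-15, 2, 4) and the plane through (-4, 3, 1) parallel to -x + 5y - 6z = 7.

Parallel planes share the normal n = (-1, 5, -6); since (-4, 3, 1) lies on the plane, its equation is -x + 5y - 6z = 13.
Then n·(-15, 2, 4) - 13 = -12.
|n| = √(1 + 25 + 36) = √62, so the distance is |-12|/√62 = 12/√62.

6√62/31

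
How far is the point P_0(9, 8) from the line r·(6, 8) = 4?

57/5

d = |6·9 + 8·8 − 4| / √(36 + 64) = |114|/10 = 57/5.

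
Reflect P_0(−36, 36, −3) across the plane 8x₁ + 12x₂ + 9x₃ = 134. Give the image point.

(-596/17, 636/17, -33/17)

With n = (8, 12, 9), the signed offset is (n·P_0 − 134)/|n|² = -17/289 = -1/17.
P_0' = P_0 − 2t·n = (−36, 36, −3) − (-2/17)·(8, 12, 9) = (−596/17, 636/17, −33/17).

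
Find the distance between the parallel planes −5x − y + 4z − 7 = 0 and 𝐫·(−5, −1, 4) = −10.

17√42/42

With common normal n = (−5, −1, 4) (|n| = √42), the distance is |7 − (-10)|/|n| = 17/√42 = 17√42/42.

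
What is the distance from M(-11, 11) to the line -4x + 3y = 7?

14

The normal to the line is n = (-4, 3) with |n| = 5.
|n·M − 7| = |77 − 7| = 70, so the distance is 70/5 = 14.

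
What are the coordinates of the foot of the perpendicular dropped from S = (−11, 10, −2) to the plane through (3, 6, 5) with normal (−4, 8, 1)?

n = (−4, 8, 1), |n|² = 81, and n·S − 41 = 81.
t = 81/81 = 1, so the foot is S − t·n = (−11, 10, −2) − 1·(−4, 8, 1) = (−7, 2, −3).

(-7, 2, -3)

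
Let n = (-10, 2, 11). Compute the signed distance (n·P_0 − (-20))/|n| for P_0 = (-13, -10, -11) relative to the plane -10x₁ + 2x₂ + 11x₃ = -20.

3/5

n·P_0 − (-20) = 9.
|n| = 15, so the signed distance is 9/15 = 3/5.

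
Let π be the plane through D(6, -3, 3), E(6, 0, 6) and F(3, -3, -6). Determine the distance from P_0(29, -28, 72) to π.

25√11/11

DE = (0, 3, 3) and DF = (-3, 0, -9), so a normal is n = DE × DF = (-27, -9, 9).
n = (-27, -9, 9); n·P − (-108) = 225; |n| = 9√11; distance = 225/(9√11) = 25/√11.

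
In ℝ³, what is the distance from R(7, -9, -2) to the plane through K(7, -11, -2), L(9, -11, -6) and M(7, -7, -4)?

2/√21

KL = (2, 0, -4) and KM = (0, 4, -2), so a normal is n = KL × KM = (16, 4, 8).
Then n·(7, -9, -2) - 52 = 8.
|n| = √(256 + 16 + 64) = 4√21, so the distance is |8|/(4√21) = 2√21/21.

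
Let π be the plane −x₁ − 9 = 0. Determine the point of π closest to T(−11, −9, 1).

(-9, -9, 1)

n = (−1, 0, 0), |n|² = 1, and n·T − 9 = 2.
t = 2/1 = 2, so the foot is T − t·n = (−11, −9, 1) − 2·(−1, 0, 0) = (−9, −9, 1).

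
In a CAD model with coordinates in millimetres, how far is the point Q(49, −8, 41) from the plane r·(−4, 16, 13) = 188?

1

Normal vector n = (−4, 16, 13), and n·(49, −8, 41) − 188 = 21.
|n| = √(16 + 256 + 169) = 21, so the distance is |21|/21 = 1.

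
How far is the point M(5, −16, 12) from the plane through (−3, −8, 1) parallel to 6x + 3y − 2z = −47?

Parallel planes share the normal n = (6, 3, −2); since (−3, −8, 1) lies on the plane, its equation is 6x + 3y − 2z = -44.
n = (6, 3, −2); n·P − (-44) = 2; |n| = 7; distance = 2/7.

2/7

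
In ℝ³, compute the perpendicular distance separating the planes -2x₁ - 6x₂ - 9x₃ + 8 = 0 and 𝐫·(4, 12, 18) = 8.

4/11

Divide the second equation by -2 to match normals: -2x₁ - 6x₂ - 9x₃ = -4.
Both planes have normal n = (-2, -6, -9), |n| = 11. Any point on the first plane is at distance |(-4) − (-8)|/|n| = 4/11 from the second.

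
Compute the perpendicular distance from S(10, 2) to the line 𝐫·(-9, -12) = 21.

9

The normal to the line is n = (-9, -12) with |n| = 15.
|n·S − 21| = |-114 − 21| = 135, so the distance is 135/15 = 9.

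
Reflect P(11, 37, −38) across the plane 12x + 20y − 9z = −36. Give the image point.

(-37, -43, -2)

n = (12, 20, −9), |n|² = 625, n·P − (-36) = 1250, so t = 1250/625 = 2.
Foot F = P − 2·n = (−13, −3, −20); the reflection is 2F − P = (−37, −43, −2).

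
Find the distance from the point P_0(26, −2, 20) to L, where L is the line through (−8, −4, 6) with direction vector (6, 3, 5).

2√59

Direction vector d = (6, 3, 5).
AP = (34, 2, 14), and AP × d = (−32, −86, 90).
|AP × d|² = 16520 and |d|² = 70, so the distance is √(16520/70) = √236 = 2√59.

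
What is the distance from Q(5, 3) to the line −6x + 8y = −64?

The normal to the line is n = (−6, 8) with |n| = 10.
|n·Q − (-64)| = |-6 − (-64)| = 58, so the distance is 58/10 = 29/5.

29/5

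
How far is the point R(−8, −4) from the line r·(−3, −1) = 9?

d = |(-3)·(-8) + (-1)·(-4) − 9| / √(9 + 1) = |19|/√10 = 19/√10.

19/√10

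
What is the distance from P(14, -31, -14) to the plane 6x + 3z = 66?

Normal vector n = (6, 0, 3), and n·(14, -31, -14) - 66 = -24.
|n| = √(36 + 0 + 9) = 3√5, so the distance is |-24|/(3√5) = 8/√5.

8√5/5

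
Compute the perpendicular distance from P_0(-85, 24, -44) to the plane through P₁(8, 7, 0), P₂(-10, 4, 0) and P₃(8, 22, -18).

P₁P₂ = (-18, -3, 0) and P₁P₃ = (0, 15, -18), so a normal is n = P₁P₂ × P₁P₃ = (54, -324, -270).
Then n·(-85, 24, -44) - (-1836) = 1350.
|n| = √(2916 + 104976 + 72900) = 54√62, so the distance is |1350|/(54√62) = 25/√62.

25/√62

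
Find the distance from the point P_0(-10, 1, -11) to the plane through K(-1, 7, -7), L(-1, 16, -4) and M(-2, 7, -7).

6/√10

KL = (0, 9, 3) and KM = (-1, 0, 0), so a normal is n = KL × KM = (0, -3, 9).
n = (0, -3, 9); n·P − (-84) = -18; |n| = 3√10; distance = 18/(3√10) = 6/√10.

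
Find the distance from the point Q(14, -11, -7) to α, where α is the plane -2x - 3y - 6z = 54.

1

Normal vector n = (-2, -3, -6), and n·(14, -11, -7) - 54 = -7.
|n| = √(4 + 9 + 36) = 7, so the distance is |-7|/7 = 1.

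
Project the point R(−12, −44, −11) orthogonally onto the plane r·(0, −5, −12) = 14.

(-12, -34, 13)

The perpendicular from R has direction n = (0, −5, −12): r = (−12, −44, −11) + t(0, −5, −12).
Substitute into the plane: n·(R + tn) = 14 gives 352 + 169t = 14, so t = -2.
Foot = (−12, −44, −11) + (-2)·(0, −5, −12) = (−12, −34, 13).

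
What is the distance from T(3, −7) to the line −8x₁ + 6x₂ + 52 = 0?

7/5

d = |(-8)·3 + 6·(-7) − (-52)| / √(64 + 36) = |-14|/10 = 7/5.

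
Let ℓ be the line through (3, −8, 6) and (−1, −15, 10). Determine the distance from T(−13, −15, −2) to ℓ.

12√2

A direction vector is d = (−4, −7, 4).
AP = (−16, −7, −8), and AP × d = (−84, 96, 84).
|AP × d|² = 23328 and |d|² = 81, so the distance is √(23328/81) = √288 = 12√2.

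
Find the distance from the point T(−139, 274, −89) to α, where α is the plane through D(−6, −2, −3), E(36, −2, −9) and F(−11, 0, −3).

6

DE = (42, 0, −6) and DF = (−5, 2, 0), so a normal is n = DE × DF = (12, 30, 84).
d = |12·(-139) + 30·274 + 84·(-89) − (-384)| / √(144 + 900 + 7056) = |-540| / 90 = 6.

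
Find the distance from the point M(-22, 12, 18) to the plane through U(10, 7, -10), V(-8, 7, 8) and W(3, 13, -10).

UV = (-18, 0, 18) and UW = (-7, 6, 0), so a normal is n = UV × UW = (-108, -126, -108).
Then n·(-22, 12, 18) - (-882) = -198.
|n| = √(11664 + 15876 + 11664) = 198, so the distance is |-198|/198 = 1.

1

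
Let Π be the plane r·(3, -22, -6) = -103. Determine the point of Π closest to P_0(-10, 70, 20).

The perpendicular from P_0 has direction n = (3, -22, -6): r = (-10, 70, 20) + μ(3, -22, -6).
Substitute into the plane: n·(P_0 + μn) = -103 gives -1690 + 529μ = -103, so μ = 3.
Foot = (-10, 70, 20) + 3·(3, -22, -6) = (-1, 4, 2).

(-1, 4, 2)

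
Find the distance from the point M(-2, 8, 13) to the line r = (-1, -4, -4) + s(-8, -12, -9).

Direction vector d = (-8, -12, -9).
AP = (-1, 12, 17); AP·d = -289, |AP|² = 434, |d|² = 289.
distance² = |AP|² − (AP·d)²/|d|² = 434 − 83521/289 = 145, so the distance is √145.

√145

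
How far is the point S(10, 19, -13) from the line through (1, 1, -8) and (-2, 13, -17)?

14

A direction vector is d = (-3, 12, -9).
AP = (9, 18, -5); AP·d = 234, |AP|² = 430, |d|² = 234.
distance² = |AP|² − (AP·d)²/|d|² = 430 − 54756/234 = 196, so the distance is 14.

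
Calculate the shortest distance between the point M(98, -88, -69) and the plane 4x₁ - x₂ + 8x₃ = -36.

4

Normal vector n = (4, -1, 8), and n·(98, -88, -69) - (-36) = -36.
|n| = √(16 + 1 + 64) = 9, so the distance is |-36|/9 = 4.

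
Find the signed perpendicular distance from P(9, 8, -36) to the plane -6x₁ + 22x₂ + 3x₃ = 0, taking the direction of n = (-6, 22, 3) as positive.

n·P − 0 = 14.
|n| = 23, so the signed distance is 14/23.

14/23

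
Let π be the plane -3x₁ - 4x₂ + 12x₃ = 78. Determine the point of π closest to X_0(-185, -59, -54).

The perpendicular from X_0 has direction n = (-3, -4, 12): r = (-185, -59, -54) + t(-3, -4, 12).
Substitute into the plane: n·(X_0 + tn) = 78 gives 143 + 169t = 78, so t = -5/13.
Foot = (-185, -59, -54) + (-5/13)·(-3, -4, 12) = (-2390/13, -747/13, -762/13).

(-2390/13, -747/13, -762/13)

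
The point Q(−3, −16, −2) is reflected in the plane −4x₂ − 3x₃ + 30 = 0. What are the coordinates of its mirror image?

(-3, 16, 22)

n = (0, −4, −3), |n|² = 25, n·Q − (-30) = 100, so t = 100/25 = 4.
Foot F = Q − 4·n = (−3, 0, 10); the reflection is 2F − Q = (−3, 16, 22).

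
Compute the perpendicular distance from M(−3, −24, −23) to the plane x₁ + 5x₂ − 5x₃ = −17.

Normal vector n = (1, 5, −5), and n·(−3, −24, −23) − (−17) = 9.
|n| = √(1 + 25 + 25) = √51, so the distance is |9|/√51 = 9/√51.

3√51/17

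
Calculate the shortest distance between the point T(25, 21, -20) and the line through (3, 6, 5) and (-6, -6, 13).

√178

A direction vector is d = (-9, -12, 8).
AP = (22, 15, -25), and AP × d = (-180, 49, -129).
|AP × d|² = 51442 and |d|² = 289, so the distance is √(51442/289) = √178.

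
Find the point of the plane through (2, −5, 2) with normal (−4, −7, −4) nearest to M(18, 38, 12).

n = (−4, −7, −4), |n|² = 81, and n·M − 19 = -405.
t = -405/81 = -5, so the foot is M − t·n = (18, 38, 12) − (-5)·(−4, −7, −4) = (−2, 3, −8).

(-2, 3, -8)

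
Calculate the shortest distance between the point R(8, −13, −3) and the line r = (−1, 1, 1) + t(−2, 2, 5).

√161

Direction vector d = (−2, 2, 5).
AP = (9, −14, −4), and AP × d = (−62, −37, −10).
|AP × d|² = 5313 and |d|² = 33, so the distance is √(5313/33) = √161.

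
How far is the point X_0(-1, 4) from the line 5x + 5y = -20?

7/√2

The normal to the line is n = (5, 5) with |n| = 5√2.
|n·X_0 − (-20)| = |15 − (-20)| = 35, so the distance is 35/(5√2) = 7/√2.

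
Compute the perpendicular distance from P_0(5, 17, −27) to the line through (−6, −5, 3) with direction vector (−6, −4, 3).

23

Direction vector d = (−6, −4, 3).
AP = (11, 22, −30); AP·d = -244, |AP|² = 1505, |d|² = 61.
distance² = |AP|² − (AP·d)²/|d|² = 1505 − 59536/61 = 529, so the distance is 23.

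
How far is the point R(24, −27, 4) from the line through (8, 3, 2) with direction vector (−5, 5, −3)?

Direction vector d = (−5, 5, −3).
AP = (16, −30, 2); AP·d = -236, |AP|² = 1160, |d|² = 59.
distance² = |AP|² − (AP·d)²/|d|² = 1160 − 55696/59 = 216, so the distance is 6√6.

6√6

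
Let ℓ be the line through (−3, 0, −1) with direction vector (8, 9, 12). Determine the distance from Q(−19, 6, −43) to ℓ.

30

Direction vector d = (8, 9, 12).
AP = (−16, 6, −42), and AP × d = (450, −144, −192).
|AP × d|² = 260100 and |d|² = 289, so the distance is √(260100/289) = √900 = 30.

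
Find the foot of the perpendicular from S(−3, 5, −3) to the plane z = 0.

n = (0, 0, 1), |n|² = 1, and n·S − 0 = -3.
t = -3/1 = -3, so the foot is S − t·n = (−3, 5, −3) − (-3)·(0, 0, 1) = (−3, 5, 0).

(-3, 5, 0)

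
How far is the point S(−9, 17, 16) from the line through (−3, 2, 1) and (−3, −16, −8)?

9

A direction vector is d = (0, −18, −9).
AP = (−6, 15, 15), and AP × d = (135, −54, 108).
|AP × d|² = 32805 and |d|² = 405, so the distance is √(32805/405) = √81 = 9.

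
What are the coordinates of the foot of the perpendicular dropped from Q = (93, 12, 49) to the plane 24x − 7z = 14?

n = (24, 0, −7), |n|² = 625, and n·Q − 14 = 1875.
t = 1875/625 = 3, so the foot is Q − t·n = (93, 12, 49) − 3·(24, 0, −7) = (21, 12, 70).

(21, 12, 70)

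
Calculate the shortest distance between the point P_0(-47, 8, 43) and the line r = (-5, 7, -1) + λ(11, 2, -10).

Direction vector d = (11, 2, -10).
AP = (-42, 1, 44), and AP × d = (-98, 64, -95).
|AP × d|² = 22725 and |d|² = 225, so the distance is √(22725/225) = √101.

√101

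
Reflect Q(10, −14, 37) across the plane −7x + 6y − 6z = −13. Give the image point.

n = (−7, 6, −6), |n|² = 121, n·Q − (-13) = -363, so t = -363/121 = -3.
Foot F = Q − (-3)·n = (−11, 4, 19); the reflection is 2F − Q = (−32, 22, 1).

(-32, 22, 1)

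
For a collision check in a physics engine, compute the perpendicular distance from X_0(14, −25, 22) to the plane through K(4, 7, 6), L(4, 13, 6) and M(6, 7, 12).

7√10/5

KL = (0, 6, 0) and KM = (2, 0, 6), so a normal is n = KL × KM = (36, 0, −12).
Then n·(14, −25, 22) − 72 = 168.
|n| = √(1296 + 0 + 144) = 12√10, so the distance is |168|/(12√10) = 7√10/5.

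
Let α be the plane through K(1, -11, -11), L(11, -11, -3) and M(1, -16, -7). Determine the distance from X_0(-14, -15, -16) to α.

√57/3

KL = (10, 0, 8) and KM = (0, -5, 4), so a normal is n = KL × KM = (40, -40, -50).
Then n·(-14, -15, -16) - 1030 = -190.
|n| = √(1600 + 1600 + 2500) = 10√57, so the distance is |-190|/(10√57) = √57/3.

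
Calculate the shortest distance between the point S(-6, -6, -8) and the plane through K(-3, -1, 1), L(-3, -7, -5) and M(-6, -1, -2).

1/√3

KL = (0, -6, -6) and KM = (-3, 0, -3), so a normal is n = KL × KM = (18, 18, -18).
n = (18, 18, -18); n·P − (-90) = 18; |n| = 18√3; distance = 18/(18√3) = 1/√3.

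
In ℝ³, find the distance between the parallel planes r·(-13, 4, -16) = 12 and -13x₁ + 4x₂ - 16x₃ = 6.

With common normal n = (-13, 4, -16) (|n| = 21), the distance is |12 − 6|/|n| = 6/21 = 2/7.

2/7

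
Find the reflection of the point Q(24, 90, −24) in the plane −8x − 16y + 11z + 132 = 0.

With n = (−8, −16, 11), the signed offset is (n·Q − (-132))/|n|² = -1764/441 = -4.
Q' = Q − 2t·n = (24, 90, −24) − (-8)·(−8, −16, 11) = (−40, −38, 64).

(-40, -38, 64)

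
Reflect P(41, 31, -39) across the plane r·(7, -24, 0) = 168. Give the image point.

(55, -17, -39)

With n = (7, -24, 0), the signed offset is (n·P − 168)/|n|² = -625/625 = -1.
P' = P − 2t·n = (41, 31, -39) − (-2)·(7, -24, 0) = (55, -17, -39).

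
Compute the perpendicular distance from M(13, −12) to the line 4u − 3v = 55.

The normal to the line is n = (4, −3) with |n| = 5.
|n·M − 55| = |88 − 55| = 33, so the distance is 33/5.

33/5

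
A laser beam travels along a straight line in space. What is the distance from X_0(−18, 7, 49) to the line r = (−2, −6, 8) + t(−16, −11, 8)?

Direction vector d = (−16, −11, 8).
AP = (−16, 13, 41), and AP × d = (555, −528, 384).
|AP × d|² = 734265 and |d|² = 441, so the distance is √(734265/441) = √1665 = 3√185.

3√185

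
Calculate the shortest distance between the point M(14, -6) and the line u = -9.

23

d = |1·14 + 0·(-6) − (-9)| / √(1 + 0) = |23|/1 = 23.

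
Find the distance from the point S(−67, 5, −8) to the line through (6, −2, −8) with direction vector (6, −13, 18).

√4849

Direction vector d = (6, −13, 18).
AP = (−73, 7, 0); AP·d = -529, |AP|² = 5378, |d|² = 529.
distance² = |AP|² − (AP·d)²/|d|² = 5378 − 279841/529 = 4849, so the distance is √4849.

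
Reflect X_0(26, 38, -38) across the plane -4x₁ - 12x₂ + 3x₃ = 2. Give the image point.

n = (-4, -12, 3), |n|² = 169, n·X_0 − 2 = -676, so t = -676/169 = -4.
Foot F = X_0 − (-4)·n = (10, -10, -26); the reflection is 2F − X_0 = (-6, -58, -14).

(-6, -58, -14)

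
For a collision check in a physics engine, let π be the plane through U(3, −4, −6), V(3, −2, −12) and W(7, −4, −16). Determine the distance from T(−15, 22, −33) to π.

12√65/65

UV = (0, 2, −6) and UW = (4, 0, −10), so a normal is n = UV × UW = (−20, −24, −8).
n = (−20, −24, −8); n·P − 84 = -48; |n| = 4√65; distance = 48/(4√65) = 12/√65.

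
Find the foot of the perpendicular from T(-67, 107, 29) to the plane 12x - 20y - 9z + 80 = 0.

(-7, 7, -16)

n = (12, -20, -9), |n|² = 625, and n·T − (-80) = -3125.
t = -3125/625 = -5, so the foot is T − t·n = (-67, 107, 29) − (-5)·(12, -20, -9) = (-7, 7, -16).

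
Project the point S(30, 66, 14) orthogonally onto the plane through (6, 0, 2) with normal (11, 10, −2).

n = (11, 10, −2), |n|² = 225, and n·S − 62 = 900.
t = 900/225 = 4, so the foot is S − t·n = (30, 66, 14) − 4·(11, 10, −2) = (−14, 26, 22).

(-14, 26, 22)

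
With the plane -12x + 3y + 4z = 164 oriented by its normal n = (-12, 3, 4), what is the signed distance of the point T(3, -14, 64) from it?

n·T − 164 = 14.
|n| = 13, so the signed distance is 14/13.

14/13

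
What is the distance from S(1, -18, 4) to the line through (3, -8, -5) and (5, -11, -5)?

√133

A direction vector is d = (2, -3, 0).
AP = (-2, -10, 9); AP·d = 26, |AP|² = 185, |d|² = 13.
distance² = |AP|² − (AP·d)²/|d|² = 185 − 676/13 = 133, so the distance is √133.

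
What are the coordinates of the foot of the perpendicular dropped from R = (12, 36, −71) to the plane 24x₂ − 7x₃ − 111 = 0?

(12, -12, -57)

The perpendicular from R has direction n = (0, 24, −7): r = (12, 36, −71) + t(0, 24, −7).
Substitute into the plane: n·(R + tn) = 111 gives 1361 + 625t = 111, so t = -2.
Foot = (12, 36, −71) + (-2)·(0, 24, −7) = (12, −12, −57).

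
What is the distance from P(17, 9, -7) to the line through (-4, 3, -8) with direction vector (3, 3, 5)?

Direction vector d = (3, 3, 5).
AP = (21, 6, 1), and AP × d = (27, -102, 45).
|AP × d|² = 13158 and |d|² = 43, so the distance is √(13158/43) = √306 = 3√34.

3√34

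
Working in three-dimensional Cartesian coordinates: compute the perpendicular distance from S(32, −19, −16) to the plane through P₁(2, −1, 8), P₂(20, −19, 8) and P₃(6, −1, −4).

12√19/19

P₁P₂ = (18, −18, 0) and P₁P₃ = (4, 0, −12), so a normal is n = P₁P₂ × P₁P₃ = (216, 216, 72).
d = |216·32 + 216·(-19) + 72·(-16) − 792| / √(46656 + 46656 + 5184) = |864| / (72√19) = 12/√19.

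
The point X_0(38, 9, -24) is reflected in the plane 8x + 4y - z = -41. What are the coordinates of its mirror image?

n = (8, 4, -1), |n|² = 81, n·X_0 − (-41) = 405, so t = 405/81 = 5.
Foot F = X_0 − 5·n = (-2, -11, -19); the reflection is 2F − X_0 = (-42, -31, -14).

(-42, -31, -14)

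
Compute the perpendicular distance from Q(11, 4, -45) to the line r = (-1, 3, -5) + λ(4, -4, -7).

√449

Direction vector d = (4, -4, -7).
AP = (12, 1, -40); AP·d = 324, |AP|² = 1745, |d|² = 81.
distance² = |AP|² − (AP·d)²/|d|² = 1745 − 104976/81 = 449, so the distance is √449.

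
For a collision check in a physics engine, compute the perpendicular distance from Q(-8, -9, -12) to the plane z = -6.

Normal vector n = (0, 0, 1), and n·(-8, -9, -12) - (-6) = -6.
|n| = √(0 + 0 + 1) = 1, so the distance is |-6|/1 = 6.

6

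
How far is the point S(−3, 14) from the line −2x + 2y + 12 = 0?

23/√2

d = |(-2)·(-3) + 2·14 − (-12)| / √(4 + 4) = |46|/(2√2) = 23/√2.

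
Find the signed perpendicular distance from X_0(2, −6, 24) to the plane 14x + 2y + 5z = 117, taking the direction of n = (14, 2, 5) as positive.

19/15

n·X_0 − 117 = 19.
|n| = 15, so the signed distance is 19/15.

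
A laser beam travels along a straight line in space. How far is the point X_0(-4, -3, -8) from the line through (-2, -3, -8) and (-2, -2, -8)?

A direction vector is d = (0, 1, 0).
AP = (-2, 0, 0); AP·d = 0, |AP|² = 4, |d|² = 1.
distance² = |AP|² − (AP·d)²/|d|² = 4 − 0/1 = 4, so the distance is 2.

2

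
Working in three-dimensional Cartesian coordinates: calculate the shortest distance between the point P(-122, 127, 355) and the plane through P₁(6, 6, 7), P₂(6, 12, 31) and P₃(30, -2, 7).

P₁P₂ = (0, 6, 24) and P₁P₃ = (24, -8, 0), so a normal is n = P₁P₂ × P₁P₃ = (192, 576, -144).
n = (192, 576, -144); n·P − 3600 = -4992; |n| = 624; distance = 4992/624 = 8.

8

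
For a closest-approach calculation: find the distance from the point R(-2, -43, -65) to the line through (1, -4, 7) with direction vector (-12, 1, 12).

Direction vector d = (-12, 1, 12).
AP = (-3, -39, -72); AP·d = -867, |AP|² = 6714, |d|² = 289.
distance² = |AP|² − (AP·d)²/|d|² = 6714 − 751689/289 = 4113, so the distance is 3√457.

3√457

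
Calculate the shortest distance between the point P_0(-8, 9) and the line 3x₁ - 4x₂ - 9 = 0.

The normal to the line is n = (3, -4) with |n| = 5.
|n·P_0 − 9| = |-60 − 9| = 69, so the distance is 69/5.

69/5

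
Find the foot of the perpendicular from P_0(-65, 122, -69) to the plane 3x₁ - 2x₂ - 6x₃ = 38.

(-428/7, 836/7, -537/7)

The perpendicular from P_0 has direction n = (3, -2, -6): r = (-65, 122, -69) + t(3, -2, -6).
Substitute into the plane: n·(P_0 + tn) = 38 gives -25 + 49t = 38, so t = 9/7.
Foot = (-65, 122, -69) + (9/7)·(3, -2, -6) = (-428/7, 836/7, -537/7).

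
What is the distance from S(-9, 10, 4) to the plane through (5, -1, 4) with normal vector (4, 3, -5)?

The plane has equation n·(r − (5, -1, 4)) = 0, i.e. n·r = -3.
Then n·(-9, 10, 4) - (-3) = -23.
|n| = √(16 + 9 + 25) = 5√2, so the distance is |-23|/(5√2) = 23/(5√2).

23√2/10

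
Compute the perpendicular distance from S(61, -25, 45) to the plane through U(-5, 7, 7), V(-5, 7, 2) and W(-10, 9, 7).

UV = (0, 0, -5) and UW = (-5, 2, 0), so a normal is n = UV × UW = (10, 25, 0).
Then n·(61, -25, 45) - 125 = -140.
|n| = √(100 + 625 + 0) = 5√29, so the distance is |-140|/(5√29) = 28/√29.

28√29/29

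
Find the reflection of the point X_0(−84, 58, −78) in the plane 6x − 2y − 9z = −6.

(-1020/11, 670/11, -714/11)

With n = (6, −2, −9), the signed offset is (n·X_0 − (-6))/|n|² = 88/121 = 8/11.
X_0' = X_0 − 2t·n = (−84, 58, −78) − (16/11)·(6, −2, −9) = (−1020/11, 670/11, −714/11).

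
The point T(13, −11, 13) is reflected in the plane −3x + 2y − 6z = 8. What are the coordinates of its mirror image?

n = (−3, 2, −6), |n|² = 49, n·T − 8 = -147, so t = -147/49 = -3.
Foot F = T − (-3)·n = (4, −5, −5); the reflection is 2F − T = (−5, 1, −23).

(-5, 1, -23)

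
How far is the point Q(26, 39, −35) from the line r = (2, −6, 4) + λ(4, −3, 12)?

Direction vector d = (4, −3, 12).
AP = (24, 45, −39); AP·d = -507, |AP|² = 4122, |d|² = 169.
distance² = |AP|² − (AP·d)²/|d|² = 4122 − 257049/169 = 2601, so the distance is 51.

51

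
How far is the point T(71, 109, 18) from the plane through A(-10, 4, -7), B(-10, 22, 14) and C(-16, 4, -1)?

9

AB = (0, 18, 21) and AC = (-6, 0, 6), so a normal is n = AB × AC = (108, -126, 108).
d = |108·71 + (-126)·109 + 108·18 − (-2340)| / √(11664 + 15876 + 11664) = |-1782| / 198 = 9.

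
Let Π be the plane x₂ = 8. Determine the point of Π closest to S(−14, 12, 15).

(-14, 8, 15)

n = (0, 1, 0), |n|² = 1, and n·S − 8 = 4.
t = 4/1 = 4, so the foot is S − t·n = (−14, 12, 15) − 4·(0, 1, 0) = (−14, 8, 15).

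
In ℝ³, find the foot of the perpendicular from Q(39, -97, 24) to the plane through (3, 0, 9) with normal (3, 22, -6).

(51, -9, 0)

n = (3, 22, -6), |n|² = 529, and n·Q − (-45) = -2116.
t = -2116/529 = -4, so the foot is Q − t·n = (39, -97, 24) − (-4)·(3, 22, -6) = (51, -9, 0).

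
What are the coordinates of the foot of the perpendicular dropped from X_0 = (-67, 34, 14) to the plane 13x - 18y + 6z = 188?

(-28, -20, 32)

The perpendicular from X_0 has direction n = (13, -18, 6): r = (-67, 34, 14) + t(13, -18, 6).
Substitute into the plane: n·(X_0 + tn) = 188 gives -1399 + 529t = 188, so t = 3.
Foot = (-67, 34, 14) + 3·(13, -18, 6) = (-28, -20, 32).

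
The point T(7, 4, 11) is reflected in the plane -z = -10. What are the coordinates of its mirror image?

(7, 4, 9)

n = (0, 0, -1), |n|² = 1, n·T − (-10) = -1, so t = -1/1 = -1.
Foot F = T − (-1)·n = (7, 4, 10); the reflection is 2F − T = (7, 4, 9).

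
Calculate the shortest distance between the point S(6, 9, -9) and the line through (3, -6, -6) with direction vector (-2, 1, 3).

9√3

Direction vector d = (-2, 1, 3).
AP = (3, 15, -3); AP·d = 0, |AP|² = 243, |d|² = 14.
distance² = |AP|² − (AP·d)²/|d|² = 243 − 0/14 = 243, so the distance is 9√3.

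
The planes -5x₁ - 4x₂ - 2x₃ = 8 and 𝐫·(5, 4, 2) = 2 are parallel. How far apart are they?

Divide the second equation by -1 to match normals: -5x₁ - 4x₂ - 2x₃ = -2.
Both planes have normal n = (-5, -4, -2), |n| = 3√5. Any point on the first plane is at distance |(-2) − 8|/|n| = 10/(3√5) = 2√5/3 from the second.

2√5/3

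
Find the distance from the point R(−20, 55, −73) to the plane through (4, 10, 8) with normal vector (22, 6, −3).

15/23

The plane has equation n·(r − (4, 10, 8)) = 0, i.e. n·r = 124.
Then n·(−20, 55, −73) − 124 = −15.
|n| = √(484 + 36 + 9) = 23, so the distance is |-15|/23 = 15/23.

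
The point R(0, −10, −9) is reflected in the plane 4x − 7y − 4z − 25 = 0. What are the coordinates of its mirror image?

With n = (4, −7, −4), the signed offset is (n·R − 25)/|n|² = 81/81 = 1.
R' = R − 2t·n = (0, −10, −9) − 2·(4, −7, −4) = (−8, 4, −1).

(-8, 4, -1)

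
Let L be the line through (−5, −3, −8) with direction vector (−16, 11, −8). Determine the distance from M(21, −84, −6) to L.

Direction vector d = (−16, 11, −8).
AP = (26, −81, 2); AP·d = -1323, |AP|² = 7241, |d|² = 441.
distance² = |AP|² − (AP·d)²/|d|² = 7241 − 1750329/441 = 3272, so the distance is 2√818.

2√818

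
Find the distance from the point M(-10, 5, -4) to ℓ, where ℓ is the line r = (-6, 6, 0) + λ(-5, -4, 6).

Direction vector d = (-5, -4, 6).
AP = (-4, -1, -4); AP·d = 0, |AP|² = 33, |d|² = 77.
distance² = |AP|² − (AP·d)²/|d|² = 33 − 0/77 = 33, so the distance is √33.

√33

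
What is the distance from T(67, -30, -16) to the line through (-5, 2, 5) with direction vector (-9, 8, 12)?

Direction vector d = (-9, 8, 12).
AP = (72, -32, -21), and AP × d = (-216, -675, 288).
|AP × d|² = 585225 and |d|² = 289, so the distance is √(585225/289) = √2025 = 45.

45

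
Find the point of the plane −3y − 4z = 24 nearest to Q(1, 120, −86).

The perpendicular from Q has direction n = (0, −3, −4): r = (1, 120, −86) + t(0, −3, −4).
Substitute into the plane: n·(Q + tn) = 24 gives -16 + 25t = 24, so t = 8/5.
Foot = (1, 120, −86) + (8/5)·(0, −3, −4) = (1, 576/5, −462/5).

(1, 576/5, -462/5)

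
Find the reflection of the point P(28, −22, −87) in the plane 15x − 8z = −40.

With n = (15, 0, −8), the signed offset is (n·P − (-40))/|n|² = 1156/289 = 4.
P' = P − 2t·n = (28, −22, −87) − 8·(15, 0, −8) = (−92, −22, −23).

(-92, -22, -23)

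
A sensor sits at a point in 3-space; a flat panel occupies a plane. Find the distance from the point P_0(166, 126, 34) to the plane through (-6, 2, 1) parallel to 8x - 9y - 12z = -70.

Parallel planes share the normal n = (8, -9, -12); since (-6, 2, 1) lies on the plane, its equation is 8x - 9y - 12z = -78.
Then n·(166, 126, 34) - (-78) = -136.
|n| = √(64 + 81 + 144) = 17, so the distance is |-136|/17 = 8.

8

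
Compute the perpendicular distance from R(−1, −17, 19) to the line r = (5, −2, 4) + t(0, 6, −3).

9

Direction vector d = (0, 6, −3).
AP = (−6, −15, 15), and AP × d = (−45, −18, −36).
|AP × d|² = 3645 and |d|² = 45, so the distance is √(3645/45) = √81 = 9.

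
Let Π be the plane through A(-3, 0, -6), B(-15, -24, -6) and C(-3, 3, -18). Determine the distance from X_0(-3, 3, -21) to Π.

1/3

AB = (-12, -24, 0) and AC = (0, 3, -12), so a normal is n = AB × AC = (288, -144, -36).
Then n·(-3, 3, -21) - (-648) = 108.
|n| = √(82944 + 20736 + 1296) = 324, so the distance is |108|/324 = 1/3.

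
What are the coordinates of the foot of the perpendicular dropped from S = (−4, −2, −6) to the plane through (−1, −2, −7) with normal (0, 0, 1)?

(-4, -2, -7)

n = (0, 0, 1), |n|² = 1, and n·S − (-7) = 1.
t = 1/1 = 1, so the foot is S − t·n = (−4, −2, −6) − 1·(0, 0, 1) = (−4, −2, −7).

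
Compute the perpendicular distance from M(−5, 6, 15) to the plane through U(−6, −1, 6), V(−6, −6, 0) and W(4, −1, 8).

2/√62

UV = (0, −5, −6) and UW = (10, 0, 2), so a normal is n = UV × UW = (−10, −60, 50).
Then n·(−5, 6, 15) − 420 = 20.
|n| = √(100 + 3600 + 2500) = 10√62, so the distance is |20|/(10√62) = √62/31.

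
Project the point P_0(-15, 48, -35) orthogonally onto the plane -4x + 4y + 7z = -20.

(-41/3, 140/3, -112/3)

n = (-4, 4, 7), |n|² = 81, and n·P_0 − (-20) = 27.
t = 27/81 = 1/3, so the foot is P_0 − t·n = (-15, 48, -35) − (1/3)·(-4, 4, 7) = (-41/3, 140/3, -112/3).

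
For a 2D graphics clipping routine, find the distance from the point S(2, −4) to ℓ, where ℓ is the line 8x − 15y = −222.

298/17

d = |8·2 + (-15)·(-4) − (-222)| / √(64 + 225) = |298|/17 = 298/17.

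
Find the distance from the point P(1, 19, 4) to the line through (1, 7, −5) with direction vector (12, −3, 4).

Direction vector d = (12, −3, 4).
AP = (0, 12, 9); AP·d = 0, |AP|² = 225, |d|² = 169.
distance² = |AP|² − (AP·d)²/|d|² = 225 − 0/169 = 225, so the distance is 15.

15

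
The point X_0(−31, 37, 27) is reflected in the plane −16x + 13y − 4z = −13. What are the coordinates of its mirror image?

(33, -15, 43)

n = (−16, 13, −4), |n|² = 441, n·X_0 − (-13) = 882, so t = 882/441 = 2.
Foot F = X_0 − 2·n = (1, 11, 35); the reflection is 2F − X_0 = (33, −15, 43).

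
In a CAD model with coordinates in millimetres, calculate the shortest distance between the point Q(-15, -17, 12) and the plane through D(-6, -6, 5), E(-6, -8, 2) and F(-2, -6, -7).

1

DE = (0, -2, -3) and DF = (4, 0, -12), so a normal is n = DE × DF = (24, -12, 8).
Then n·(-15, -17, 12) - (-32) = -28.
|n| = √(576 + 144 + 64) = 28, so the distance is |-28|/28 = 1.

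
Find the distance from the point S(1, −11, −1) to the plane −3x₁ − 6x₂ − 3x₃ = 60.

√6/3

Normal vector n = (−3, −6, −3), and n·(1, −11, −1) − 60 = 6.
|n| = √(9 + 36 + 9) = 3√6, so the distance is |6|/(3√6) = √6/3.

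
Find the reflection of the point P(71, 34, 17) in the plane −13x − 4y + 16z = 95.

(19, 18, 81)

With n = (−13, −4, 16), the signed offset is (n·P − 95)/|n|² = -882/441 = -2.
P' = P − 2t·n = (71, 34, 17) − (-4)·(−13, −4, 16) = (19, 18, 81).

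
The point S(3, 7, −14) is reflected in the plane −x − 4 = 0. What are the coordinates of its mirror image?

With n = (−1, 0, 0), the signed offset is (n·S − 4)/|n|² = -7/1 = -7.
S' = S − 2t·n = (3, 7, −14) − (-14)·(−1, 0, 0) = (−11, 7, −14).

(-11, 7, -14)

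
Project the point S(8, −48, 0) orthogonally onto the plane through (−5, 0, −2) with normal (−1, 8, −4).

(3, -8, -20)

The perpendicular from S has direction n = (−1, 8, −4): r = (8, −48, 0) + t(−1, 8, −4).
Substitute into the plane: n·(S + tn) = 13 gives -392 + 81t = 13, so t = 5.
Foot = (8, −48, 0) + 5·(−1, 8, −4) = (3, −8, −20).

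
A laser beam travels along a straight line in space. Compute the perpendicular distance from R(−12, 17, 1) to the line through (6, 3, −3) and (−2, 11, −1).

A direction vector is d = (−8, 8, 2).
AP = (−18, 14, 4), and AP × d = (−4, 4, −32).
|AP × d|² = 1056 and |d|² = 132, so the distance is √(1056/132) = √8 = 2√2.

2√2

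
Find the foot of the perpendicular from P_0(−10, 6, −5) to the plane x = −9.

n = (1, 0, 0), |n|² = 1, and n·P_0 − (-9) = -1.
t = -1/1 = -1, so the foot is P_0 − t·n = (−10, 6, −5) − (-1)·(1, 0, 0) = (−9, 6, −5).

(-9, 6, -5)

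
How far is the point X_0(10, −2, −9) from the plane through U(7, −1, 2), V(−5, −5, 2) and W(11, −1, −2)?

5√11/11

UV = (−12, −4, 0) and UW = (4, 0, −4), so a normal is n = UV × UW = (16, −48, 16).
Then n·(10, −2, −9) − 192 = −80.
|n| = √(256 + 2304 + 256) = 16√11, so the distance is |-80|/(16√11) = 5/√11.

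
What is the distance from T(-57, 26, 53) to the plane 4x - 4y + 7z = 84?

n = (4, -4, 7); n·P − 84 = -45; |n| = 9; distance = 45/9 = 5.

5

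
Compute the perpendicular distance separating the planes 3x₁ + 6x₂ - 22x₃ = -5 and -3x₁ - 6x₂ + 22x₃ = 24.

Divide the second equation by -1 to match normals: 3x₁ + 6x₂ - 22x₃ = -24.
Both planes have normal n = (3, 6, -22), |n| = 23. Any point on the first plane is at distance |(-24) − (-5)|/|n| = 19/23 from the second.

19/23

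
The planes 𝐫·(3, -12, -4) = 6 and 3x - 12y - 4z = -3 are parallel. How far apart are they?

9/13

With common normal n = (3, -12, -4) (|n| = 13), the distance is |6 − (-3)|/|n| = 9/13.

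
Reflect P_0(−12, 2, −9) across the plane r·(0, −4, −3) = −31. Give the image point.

With n = (0, −4, −3), the signed offset is (n·P_0 − (-31))/|n|² = 50/25 = 2.
P_0' = P_0 − 2t·n = (−12, 2, −9) − 4·(0, −4, −3) = (−12, 18, 3).

(-12, 18, 3)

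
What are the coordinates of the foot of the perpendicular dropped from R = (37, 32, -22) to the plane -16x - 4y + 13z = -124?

(5, 24, 4)

n = (-16, -4, 13), |n|² = 441, and n·R − (-124) = -882.
t = -882/441 = -2, so the foot is R − t·n = (37, 32, -22) − (-2)·(-16, -4, 13) = (5, 24, 4).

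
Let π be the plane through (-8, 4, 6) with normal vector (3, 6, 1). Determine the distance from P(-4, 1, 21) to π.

9√46/46

The plane has equation n·(r − (-8, 4, 6)) = 0, i.e. n·r = 6.
n = (3, 6, 1); n·P − 6 = 9; |n| = √46; distance = 9/√46 = 9√46/46.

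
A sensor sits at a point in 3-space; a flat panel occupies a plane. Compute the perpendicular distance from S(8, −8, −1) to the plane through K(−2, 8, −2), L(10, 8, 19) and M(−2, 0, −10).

2/9

KL = (12, 0, 21) and KM = (0, −8, −8), so a normal is n = KL × KM = (168, 96, −96).
d = |168·8 + 96·(-8) + (-96)·(-1) − 624| / √(28224 + 9216 + 9216) = |48| / 216 = 2/9.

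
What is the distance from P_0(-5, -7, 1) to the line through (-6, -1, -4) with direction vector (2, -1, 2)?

Direction vector d = (2, -1, 2).
AP = (1, -6, 5); AP·d = 18, |AP|² = 62, |d|² = 9.
distance² = |AP|² − (AP·d)²/|d|² = 62 − 324/9 = 26, so the distance is √26.

√26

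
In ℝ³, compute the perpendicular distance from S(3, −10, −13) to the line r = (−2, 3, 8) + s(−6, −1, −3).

√589

Direction vector d = (−6, −1, −3).
AP = (5, −13, −21), and AP × d = (18, 141, −83).
|AP × d|² = 27094 and |d|² = 46, so the distance is √(27094/46) = √589.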